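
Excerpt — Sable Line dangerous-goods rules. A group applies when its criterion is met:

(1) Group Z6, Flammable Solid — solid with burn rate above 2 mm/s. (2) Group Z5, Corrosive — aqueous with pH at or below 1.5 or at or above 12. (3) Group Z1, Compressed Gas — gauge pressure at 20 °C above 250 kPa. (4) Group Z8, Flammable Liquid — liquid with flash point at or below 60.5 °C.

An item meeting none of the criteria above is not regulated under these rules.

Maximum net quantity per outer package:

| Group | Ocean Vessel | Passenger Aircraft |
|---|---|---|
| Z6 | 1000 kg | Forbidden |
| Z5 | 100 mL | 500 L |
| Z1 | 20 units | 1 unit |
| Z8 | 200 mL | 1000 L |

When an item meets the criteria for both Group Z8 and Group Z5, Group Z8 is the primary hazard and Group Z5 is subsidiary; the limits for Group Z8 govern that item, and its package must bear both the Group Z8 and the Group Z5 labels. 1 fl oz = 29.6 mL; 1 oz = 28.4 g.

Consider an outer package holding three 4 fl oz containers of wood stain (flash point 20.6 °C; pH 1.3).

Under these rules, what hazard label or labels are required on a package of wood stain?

Group Z5 and Z8

Wood stain: flash point 20.6 °C ≤ 60.5 °C → Group Z8 (Flammable Liquid).
The wood stain has pH 1.3, which is ≤ 1.5, so it is Group Z5 (Corrosive).
By the precedence rule Group Z8 is primary and Group Z5 is subsidiary, and that rule requires both labels on the package.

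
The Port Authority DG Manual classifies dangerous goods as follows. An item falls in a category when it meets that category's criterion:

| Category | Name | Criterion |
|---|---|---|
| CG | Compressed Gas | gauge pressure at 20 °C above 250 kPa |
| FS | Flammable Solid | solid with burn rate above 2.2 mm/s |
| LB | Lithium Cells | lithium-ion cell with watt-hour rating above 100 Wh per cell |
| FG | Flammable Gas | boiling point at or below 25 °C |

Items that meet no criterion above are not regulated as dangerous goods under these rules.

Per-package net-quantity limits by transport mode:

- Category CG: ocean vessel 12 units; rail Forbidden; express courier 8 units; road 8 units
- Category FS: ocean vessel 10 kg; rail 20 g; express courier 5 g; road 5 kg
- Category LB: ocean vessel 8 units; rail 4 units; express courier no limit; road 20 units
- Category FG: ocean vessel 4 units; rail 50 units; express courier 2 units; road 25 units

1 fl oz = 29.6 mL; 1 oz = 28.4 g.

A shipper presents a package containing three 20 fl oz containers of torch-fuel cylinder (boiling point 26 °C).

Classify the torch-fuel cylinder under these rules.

Not regulated

boiling point 26 °C is not below 25 °C, so Category FG does not apply.
No criterion is met, so the item is not regulated.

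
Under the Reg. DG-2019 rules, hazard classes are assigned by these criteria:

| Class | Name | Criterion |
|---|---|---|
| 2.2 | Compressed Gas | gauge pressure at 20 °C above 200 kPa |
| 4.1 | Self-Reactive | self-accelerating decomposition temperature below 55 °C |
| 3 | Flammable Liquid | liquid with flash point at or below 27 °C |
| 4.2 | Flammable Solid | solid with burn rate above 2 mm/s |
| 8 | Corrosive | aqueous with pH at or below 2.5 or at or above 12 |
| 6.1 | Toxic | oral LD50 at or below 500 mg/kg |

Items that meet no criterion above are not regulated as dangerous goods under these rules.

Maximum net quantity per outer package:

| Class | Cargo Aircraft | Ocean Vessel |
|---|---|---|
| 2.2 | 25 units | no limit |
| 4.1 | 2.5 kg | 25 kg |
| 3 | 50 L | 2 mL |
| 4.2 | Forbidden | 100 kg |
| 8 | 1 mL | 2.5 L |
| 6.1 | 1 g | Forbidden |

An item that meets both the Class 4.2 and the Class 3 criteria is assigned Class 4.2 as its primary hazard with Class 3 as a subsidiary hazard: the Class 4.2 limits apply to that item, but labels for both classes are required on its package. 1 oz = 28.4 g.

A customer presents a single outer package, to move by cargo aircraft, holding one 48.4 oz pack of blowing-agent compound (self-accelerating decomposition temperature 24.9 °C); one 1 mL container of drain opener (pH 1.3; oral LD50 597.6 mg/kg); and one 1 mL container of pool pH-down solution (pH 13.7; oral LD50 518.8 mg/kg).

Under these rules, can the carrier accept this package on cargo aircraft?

With self-accelerating decomposition temperature 24.9 °C (< 55 °C), the blowing-agent compound falls in Class 4.1.
Drain opener: pH 1.3 ≤ 2.5 → Class 8 (Corrosive).
The pool pH-down solution has pH 13.7, which is ≥ 12, so it is Class 8 (Corrosive).
Class 8 net quantity: 1 mL + 1 mL = 2 mL.
2 mL exceeds the cargo aircraft limit of 1 mL for Class 8.
Class 4.1 quantity: one 48.4 oz pack = 1374.56 g.
That is within the Class 4.1 cargo aircraft limit of 2.5 kg.

No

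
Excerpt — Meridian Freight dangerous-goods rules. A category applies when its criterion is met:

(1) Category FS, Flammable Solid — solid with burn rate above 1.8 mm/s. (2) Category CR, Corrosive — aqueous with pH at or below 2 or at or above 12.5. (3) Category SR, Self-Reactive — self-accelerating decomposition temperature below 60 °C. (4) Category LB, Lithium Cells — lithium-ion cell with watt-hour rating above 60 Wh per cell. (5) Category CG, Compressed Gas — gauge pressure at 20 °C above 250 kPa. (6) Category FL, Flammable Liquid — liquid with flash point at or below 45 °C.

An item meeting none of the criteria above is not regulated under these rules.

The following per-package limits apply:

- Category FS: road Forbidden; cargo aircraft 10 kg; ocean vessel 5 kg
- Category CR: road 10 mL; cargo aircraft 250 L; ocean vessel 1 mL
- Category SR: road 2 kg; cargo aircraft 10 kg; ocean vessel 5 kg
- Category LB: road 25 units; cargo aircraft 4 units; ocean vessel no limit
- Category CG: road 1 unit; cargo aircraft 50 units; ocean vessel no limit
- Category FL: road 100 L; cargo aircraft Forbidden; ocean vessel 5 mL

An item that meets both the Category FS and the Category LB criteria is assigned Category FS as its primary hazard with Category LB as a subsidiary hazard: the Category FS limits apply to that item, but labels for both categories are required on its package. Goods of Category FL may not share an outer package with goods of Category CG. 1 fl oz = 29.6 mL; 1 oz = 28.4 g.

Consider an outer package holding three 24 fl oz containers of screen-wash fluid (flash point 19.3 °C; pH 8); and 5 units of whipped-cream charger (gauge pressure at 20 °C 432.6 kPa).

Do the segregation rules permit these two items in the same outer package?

With flash point 19.3 °C (≤ 45 °C), the screen-wash fluid falls in Category FL.
Gauge pressure at 20 °C 432.6 kPa meets the Category CG criterion (Compressed Gas), so the whipped-cream charger is Category CG.
Category FL and Category CG may not share an outer package.

No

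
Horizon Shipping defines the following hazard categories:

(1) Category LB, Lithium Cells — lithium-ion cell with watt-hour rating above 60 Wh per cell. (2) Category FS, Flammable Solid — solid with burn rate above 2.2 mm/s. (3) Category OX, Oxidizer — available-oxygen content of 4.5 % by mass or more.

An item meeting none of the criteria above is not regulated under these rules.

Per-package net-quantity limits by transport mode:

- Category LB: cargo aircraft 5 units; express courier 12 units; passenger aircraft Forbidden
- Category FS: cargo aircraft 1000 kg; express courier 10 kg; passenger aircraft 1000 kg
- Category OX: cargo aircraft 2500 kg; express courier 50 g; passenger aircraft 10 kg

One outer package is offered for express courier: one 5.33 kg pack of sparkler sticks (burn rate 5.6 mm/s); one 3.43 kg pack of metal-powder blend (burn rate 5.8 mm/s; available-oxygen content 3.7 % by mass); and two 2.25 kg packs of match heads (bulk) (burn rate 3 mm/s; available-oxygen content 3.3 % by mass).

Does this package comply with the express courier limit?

Sparkler sticks: burn rate 5.6 mm/s > 2.2 mm/s → Category FS (Flammable Solid).
Metal-powder blend: burn rate 5.8 mm/s > 2.2 mm/s → Category FS (Flammable Solid).
Burn rate 3 mm/s meets the Category FS criterion (Flammable Solid), so the match heads (bulk) are Category FS.
Total Category FS: 5.33 kg + 3.43 kg + (two 2.25 kg packs = 4.5 kg) = 13.26 kg.
13.26 kg > 10 kg (express courier limit, Category FS) — over the limit.

No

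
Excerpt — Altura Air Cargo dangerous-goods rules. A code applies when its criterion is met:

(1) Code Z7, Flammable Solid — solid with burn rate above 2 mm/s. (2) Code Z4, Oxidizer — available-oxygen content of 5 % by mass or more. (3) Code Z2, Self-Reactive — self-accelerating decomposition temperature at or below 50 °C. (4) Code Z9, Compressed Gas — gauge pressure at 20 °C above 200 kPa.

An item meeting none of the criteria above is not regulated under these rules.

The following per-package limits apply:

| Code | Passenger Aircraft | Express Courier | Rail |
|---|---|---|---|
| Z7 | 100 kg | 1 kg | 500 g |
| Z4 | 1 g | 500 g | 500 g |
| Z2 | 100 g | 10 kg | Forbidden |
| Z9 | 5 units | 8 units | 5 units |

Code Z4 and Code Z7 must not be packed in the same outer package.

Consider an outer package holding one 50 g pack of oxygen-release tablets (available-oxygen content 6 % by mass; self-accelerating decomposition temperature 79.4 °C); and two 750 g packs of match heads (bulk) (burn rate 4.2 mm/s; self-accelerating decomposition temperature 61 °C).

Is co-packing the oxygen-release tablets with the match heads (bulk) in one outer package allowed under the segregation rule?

Oxygen-release tablets: available-oxygen content 6 % by mass ≥ 5 % by mass → Code Z4 (Oxidizer).
The match heads (bulk) have burn rate 4.2 mm/s, which is > 2 mm/s, so they are Code Z7 (Flammable Solid).
Code Z4 and Code Z7 may not share an outer package.

No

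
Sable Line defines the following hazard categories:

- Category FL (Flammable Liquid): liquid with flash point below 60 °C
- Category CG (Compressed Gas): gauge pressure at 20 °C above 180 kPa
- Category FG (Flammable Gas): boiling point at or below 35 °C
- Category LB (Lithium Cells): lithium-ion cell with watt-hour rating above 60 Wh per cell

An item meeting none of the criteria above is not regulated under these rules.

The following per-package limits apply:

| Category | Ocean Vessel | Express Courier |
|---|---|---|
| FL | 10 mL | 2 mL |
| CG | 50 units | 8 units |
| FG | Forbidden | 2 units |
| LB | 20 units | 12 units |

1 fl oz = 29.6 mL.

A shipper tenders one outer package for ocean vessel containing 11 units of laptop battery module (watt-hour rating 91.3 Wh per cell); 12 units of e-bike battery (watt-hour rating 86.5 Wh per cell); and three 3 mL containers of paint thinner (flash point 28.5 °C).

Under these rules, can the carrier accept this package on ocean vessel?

No

With watt-hour rating 91.3 Wh per cell (> 60 Wh per cell), the laptop battery module falls in Category LB.
E-bike battery: watt-hour rating 86.5 Wh per cell > 60 Wh per cell → Category LB (Lithium Cells).
The paint thinner has flash point 28.5 °C, which is < 60 °C, so it is Category FL (Flammable Liquid).
Total Category LB: 11 units + 12 units = 23 units.
That exceeds the Category LB ocean vessel limit of 20 units.
Category FL quantity: three 3 mL containers = 9 mL.
9 mL is within the ocean vessel limit of 10 mL for Category FL.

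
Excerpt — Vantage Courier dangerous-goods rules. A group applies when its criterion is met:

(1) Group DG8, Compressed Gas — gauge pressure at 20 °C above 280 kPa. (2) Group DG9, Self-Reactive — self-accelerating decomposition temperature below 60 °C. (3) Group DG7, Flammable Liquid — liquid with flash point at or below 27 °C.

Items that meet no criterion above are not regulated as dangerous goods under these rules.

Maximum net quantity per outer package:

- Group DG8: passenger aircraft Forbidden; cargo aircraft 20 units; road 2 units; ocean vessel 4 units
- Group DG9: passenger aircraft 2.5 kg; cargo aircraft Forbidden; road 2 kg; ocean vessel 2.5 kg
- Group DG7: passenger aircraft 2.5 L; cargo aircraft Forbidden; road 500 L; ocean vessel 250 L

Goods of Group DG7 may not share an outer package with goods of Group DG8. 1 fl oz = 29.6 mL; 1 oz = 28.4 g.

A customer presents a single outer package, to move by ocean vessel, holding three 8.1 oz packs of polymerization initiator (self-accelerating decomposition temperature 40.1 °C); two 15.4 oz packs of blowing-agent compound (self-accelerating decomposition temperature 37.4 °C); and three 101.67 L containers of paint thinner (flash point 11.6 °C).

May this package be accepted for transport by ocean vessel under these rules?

With self-accelerating decomposition temperature 40.1 °C (< 60 °C), the polymerization initiator falls in Group DG9.
The blowing-agent compound has self-accelerating decomposition temperature 37.4 °C, which is < 60 °C, so it is Group DG9 (Self-Reactive).
Paint thinner: flash point 11.6 °C ≤ 27 °C → Group DG7 (Flammable Liquid).
Group DG7 quantity: three 101.67 L containers = 305.01 L.
305.01 L > 250 L (ocean vessel limit, Group DG7) — over the limit.
Group DG9 net quantity: (three 8.1 oz packs = 690.12 g) + (two 15.4 oz packs = 874.72 g) = 1564.84 g.
That is within the Group DG9 ocean vessel limit of 2.5 kg.
The segregation rule (Group DG7 with Group DG8) does not apply to Group DG7 with Group DG9.

No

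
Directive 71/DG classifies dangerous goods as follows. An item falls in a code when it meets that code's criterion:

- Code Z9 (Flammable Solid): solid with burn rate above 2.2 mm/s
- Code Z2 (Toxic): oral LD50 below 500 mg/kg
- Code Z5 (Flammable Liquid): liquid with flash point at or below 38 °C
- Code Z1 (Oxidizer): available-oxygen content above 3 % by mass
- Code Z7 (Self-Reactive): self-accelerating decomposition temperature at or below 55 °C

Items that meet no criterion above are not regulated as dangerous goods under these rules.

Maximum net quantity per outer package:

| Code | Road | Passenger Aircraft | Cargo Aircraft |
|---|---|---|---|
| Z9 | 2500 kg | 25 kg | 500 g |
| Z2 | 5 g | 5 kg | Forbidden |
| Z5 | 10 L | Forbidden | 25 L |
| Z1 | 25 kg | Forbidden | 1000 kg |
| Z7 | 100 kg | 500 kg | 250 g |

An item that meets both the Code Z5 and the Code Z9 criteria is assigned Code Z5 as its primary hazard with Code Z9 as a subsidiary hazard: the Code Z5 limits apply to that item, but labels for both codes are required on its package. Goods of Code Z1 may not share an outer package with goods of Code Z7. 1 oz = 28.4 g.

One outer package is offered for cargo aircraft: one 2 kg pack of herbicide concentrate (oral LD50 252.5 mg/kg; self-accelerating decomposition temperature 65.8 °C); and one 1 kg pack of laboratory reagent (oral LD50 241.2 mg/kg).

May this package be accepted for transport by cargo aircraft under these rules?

The herbicide concentrate has oral LD50 252.5 mg/kg, which is < 500 mg/kg, so it is Code Z2 (Toxic).
Laboratory reagent: oral LD50 241.2 mg/kg < 500 mg/kg → Code Z2 (Toxic).
Total Code Z2: 2 kg + 1 kg = 3 kg.
Code Z2 is Forbidden by cargo aircraft.

No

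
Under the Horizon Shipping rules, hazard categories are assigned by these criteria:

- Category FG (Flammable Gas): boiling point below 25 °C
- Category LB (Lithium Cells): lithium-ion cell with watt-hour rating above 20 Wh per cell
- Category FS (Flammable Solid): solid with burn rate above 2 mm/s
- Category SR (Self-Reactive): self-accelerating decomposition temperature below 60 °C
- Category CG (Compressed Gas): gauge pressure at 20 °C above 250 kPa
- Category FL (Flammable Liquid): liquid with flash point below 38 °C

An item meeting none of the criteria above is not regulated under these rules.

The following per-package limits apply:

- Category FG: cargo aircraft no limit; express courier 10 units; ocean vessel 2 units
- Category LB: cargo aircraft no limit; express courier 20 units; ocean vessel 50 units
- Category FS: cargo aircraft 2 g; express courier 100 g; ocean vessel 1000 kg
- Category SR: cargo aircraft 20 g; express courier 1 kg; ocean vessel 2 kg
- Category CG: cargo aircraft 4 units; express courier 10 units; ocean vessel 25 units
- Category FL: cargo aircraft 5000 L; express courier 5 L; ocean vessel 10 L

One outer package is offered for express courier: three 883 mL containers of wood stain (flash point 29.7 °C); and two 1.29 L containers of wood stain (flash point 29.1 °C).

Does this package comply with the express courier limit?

No

Flash point 29.7 °C meets the Category FL criterion (Flammable Liquid), so the wood stain is Category FL.
Wood stain: flash point 29.1 °C < 38 °C → Category FL (Flammable Liquid).
Total Category FL: (three 883 mL containers = 2.649 L) + (two 1.29 L containers = 2.58 L) = 5.229 L.
That exceeds the Category FL express courier limit of 5 L.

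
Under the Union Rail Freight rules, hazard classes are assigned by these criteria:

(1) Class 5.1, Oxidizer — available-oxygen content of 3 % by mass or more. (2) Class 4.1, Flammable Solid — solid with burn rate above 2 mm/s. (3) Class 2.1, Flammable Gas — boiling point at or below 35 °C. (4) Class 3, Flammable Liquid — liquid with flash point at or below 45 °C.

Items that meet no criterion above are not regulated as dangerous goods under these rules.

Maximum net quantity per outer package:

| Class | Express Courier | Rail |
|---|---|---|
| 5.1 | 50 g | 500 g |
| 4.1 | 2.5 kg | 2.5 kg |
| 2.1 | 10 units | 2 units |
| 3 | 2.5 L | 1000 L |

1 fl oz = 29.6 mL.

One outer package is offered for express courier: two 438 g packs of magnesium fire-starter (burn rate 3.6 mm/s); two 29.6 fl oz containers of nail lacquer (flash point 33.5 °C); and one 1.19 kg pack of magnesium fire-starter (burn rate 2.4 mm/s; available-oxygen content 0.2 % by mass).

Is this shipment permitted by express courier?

Yes

Burn rate 3.6 mm/s meets the Class 4.1 criterion (Flammable Solid), so the magnesium fire-starter is Class 4.1.
With flash point 33.5 °C (≤ 45 °C), the nail lacquer falls in Class 3.
Burn rate 2.4 mm/s meets the Class 4.1 criterion (Flammable Solid), so the magnesium fire-starter is Class 4.1.
Class 4.1 net quantity: (two 438 g packs = 876 g) + 1.19 kg = 2.066 kg.
2.066 kg is within the express courier limit of 2.5 kg for Class 4.1.
Class 3 quantity: two 29.6 fl oz containers = 1752.32 mL.
That is within the Class 3 express courier limit of 2.5 L.
Every hazard class is within its express courier limit and no segregation rule is violated.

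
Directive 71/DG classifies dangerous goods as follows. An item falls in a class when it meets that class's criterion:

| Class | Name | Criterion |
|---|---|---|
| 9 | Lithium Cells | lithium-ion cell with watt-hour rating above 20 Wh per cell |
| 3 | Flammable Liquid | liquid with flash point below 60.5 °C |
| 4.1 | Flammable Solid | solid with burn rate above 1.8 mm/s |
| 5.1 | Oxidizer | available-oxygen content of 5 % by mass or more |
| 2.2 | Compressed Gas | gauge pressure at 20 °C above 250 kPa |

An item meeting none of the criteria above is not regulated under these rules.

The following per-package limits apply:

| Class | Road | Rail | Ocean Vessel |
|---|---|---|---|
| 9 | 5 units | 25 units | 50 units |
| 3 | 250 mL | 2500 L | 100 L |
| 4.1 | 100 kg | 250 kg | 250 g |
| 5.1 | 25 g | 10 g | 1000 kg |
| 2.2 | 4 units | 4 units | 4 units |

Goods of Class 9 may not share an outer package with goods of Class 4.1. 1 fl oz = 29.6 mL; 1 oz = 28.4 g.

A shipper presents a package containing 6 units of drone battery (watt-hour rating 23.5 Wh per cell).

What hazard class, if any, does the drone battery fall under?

The drone battery has watt-hour rating 23.5 Wh per cell, which is > 20 Wh per cell, so it is Class 9 (Lithium Cells).

Class 9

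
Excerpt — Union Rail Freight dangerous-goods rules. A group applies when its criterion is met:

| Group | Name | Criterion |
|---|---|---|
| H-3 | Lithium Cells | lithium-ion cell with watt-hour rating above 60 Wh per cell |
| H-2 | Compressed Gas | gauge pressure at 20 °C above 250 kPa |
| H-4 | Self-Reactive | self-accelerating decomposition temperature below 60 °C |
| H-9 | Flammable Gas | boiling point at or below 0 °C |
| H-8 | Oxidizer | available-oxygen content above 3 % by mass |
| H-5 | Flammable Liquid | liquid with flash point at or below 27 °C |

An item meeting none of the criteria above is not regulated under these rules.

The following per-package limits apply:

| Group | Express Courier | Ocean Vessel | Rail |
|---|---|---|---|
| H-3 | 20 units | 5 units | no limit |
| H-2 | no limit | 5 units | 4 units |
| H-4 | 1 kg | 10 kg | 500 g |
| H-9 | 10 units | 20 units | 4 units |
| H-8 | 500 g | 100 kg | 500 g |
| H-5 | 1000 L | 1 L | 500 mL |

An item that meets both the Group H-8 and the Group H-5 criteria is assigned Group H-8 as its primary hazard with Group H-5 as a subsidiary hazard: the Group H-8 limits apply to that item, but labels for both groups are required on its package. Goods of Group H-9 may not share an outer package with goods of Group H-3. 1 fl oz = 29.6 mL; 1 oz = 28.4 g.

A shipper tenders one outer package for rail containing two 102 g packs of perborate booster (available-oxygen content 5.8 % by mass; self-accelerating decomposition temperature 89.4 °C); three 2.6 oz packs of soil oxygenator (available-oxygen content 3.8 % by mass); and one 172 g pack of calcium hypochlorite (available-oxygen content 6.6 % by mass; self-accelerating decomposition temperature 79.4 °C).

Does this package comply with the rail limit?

The perborate booster has available-oxygen content 5.8 % by mass, which is > 3 % by mass, so it is Group H-8 (Oxidizer).
The soil oxygenator has available-oxygen content 3.8 % by mass, which is > 3 % by mass, so it is Group H-8 (Oxidizer).
Calcium hypochlorite: available-oxygen content 6.6 % by mass > 3 % by mass → Group H-8 (Oxidizer).
Group H-8 net quantity: (two 102 g packs = 204 g) + (three 2.6 oz packs = 221.52 g) + 172 g = 597.52 g.
That exceeds the Group H-8 rail limit of 500 g.

No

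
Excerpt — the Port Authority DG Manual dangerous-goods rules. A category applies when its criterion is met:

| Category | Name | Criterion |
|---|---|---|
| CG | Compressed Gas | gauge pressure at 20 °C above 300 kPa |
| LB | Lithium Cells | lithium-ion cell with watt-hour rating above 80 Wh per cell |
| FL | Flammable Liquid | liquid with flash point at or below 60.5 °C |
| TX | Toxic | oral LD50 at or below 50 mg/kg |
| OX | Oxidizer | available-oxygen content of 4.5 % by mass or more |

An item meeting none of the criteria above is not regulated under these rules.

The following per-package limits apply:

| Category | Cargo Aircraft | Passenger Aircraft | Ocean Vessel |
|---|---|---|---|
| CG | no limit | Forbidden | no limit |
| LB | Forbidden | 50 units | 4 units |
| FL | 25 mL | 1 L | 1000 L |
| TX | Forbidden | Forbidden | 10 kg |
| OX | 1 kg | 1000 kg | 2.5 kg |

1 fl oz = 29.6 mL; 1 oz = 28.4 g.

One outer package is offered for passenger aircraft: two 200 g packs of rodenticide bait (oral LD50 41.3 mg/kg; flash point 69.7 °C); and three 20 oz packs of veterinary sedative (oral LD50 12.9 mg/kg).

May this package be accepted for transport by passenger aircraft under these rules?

Oral LD50 41.3 mg/kg meets the Category TX criterion (Toxic), so the rodenticide bait is Category TX.
With oral LD50 12.9 mg/kg (≤ 50 mg/kg), the veterinary sedative falls in Category TX.
Category TX net quantity: (two 200 g packs = 400 g) + (three 20 oz packs = 1.704 kg) = 2.104 kg.
Category TX is Forbidden by passenger aircraft.

No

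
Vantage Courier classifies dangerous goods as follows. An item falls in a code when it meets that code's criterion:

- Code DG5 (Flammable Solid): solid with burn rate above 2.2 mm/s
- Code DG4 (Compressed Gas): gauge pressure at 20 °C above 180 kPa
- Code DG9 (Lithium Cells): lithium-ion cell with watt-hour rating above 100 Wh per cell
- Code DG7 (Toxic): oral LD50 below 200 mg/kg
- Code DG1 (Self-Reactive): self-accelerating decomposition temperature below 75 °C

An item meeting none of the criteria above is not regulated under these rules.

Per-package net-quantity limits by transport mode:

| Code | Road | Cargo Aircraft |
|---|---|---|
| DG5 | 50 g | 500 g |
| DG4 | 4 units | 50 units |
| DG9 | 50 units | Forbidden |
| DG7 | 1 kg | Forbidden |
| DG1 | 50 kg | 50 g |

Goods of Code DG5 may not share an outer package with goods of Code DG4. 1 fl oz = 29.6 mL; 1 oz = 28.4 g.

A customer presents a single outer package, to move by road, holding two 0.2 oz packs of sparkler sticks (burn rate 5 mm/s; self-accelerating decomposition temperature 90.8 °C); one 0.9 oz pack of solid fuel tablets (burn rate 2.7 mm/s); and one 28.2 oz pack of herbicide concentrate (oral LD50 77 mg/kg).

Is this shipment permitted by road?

Yes

Burn rate 5 mm/s meets the Code DG5 criterion (Flammable Solid), so the sparkler sticks are Code DG5.
With burn rate 2.7 mm/s (> 2.2 mm/s), the solid fuel tablets fall in Code DG5.
Herbicide concentrate: oral LD50 77 mg/kg < 200 mg/kg → Code DG7 (Toxic).
Total Code DG5: (two 0.2 oz packs = 11.36 g) + (one 0.9 oz pack = 25.56 g) = 36.92 g.
36.92 g is within the road limit of 50 g for Code DG5.
Code DG7 quantity: one 28.2 oz pack = 800.88 g.
800.88 g ≤ 1 kg (road limit, Code DG7) — within limit.
The segregation rule (Code DG5 with Code DG4) does not apply to Code DG5 with Code DG7.
Every hazard code is within its road limit and no segregation rule is violated.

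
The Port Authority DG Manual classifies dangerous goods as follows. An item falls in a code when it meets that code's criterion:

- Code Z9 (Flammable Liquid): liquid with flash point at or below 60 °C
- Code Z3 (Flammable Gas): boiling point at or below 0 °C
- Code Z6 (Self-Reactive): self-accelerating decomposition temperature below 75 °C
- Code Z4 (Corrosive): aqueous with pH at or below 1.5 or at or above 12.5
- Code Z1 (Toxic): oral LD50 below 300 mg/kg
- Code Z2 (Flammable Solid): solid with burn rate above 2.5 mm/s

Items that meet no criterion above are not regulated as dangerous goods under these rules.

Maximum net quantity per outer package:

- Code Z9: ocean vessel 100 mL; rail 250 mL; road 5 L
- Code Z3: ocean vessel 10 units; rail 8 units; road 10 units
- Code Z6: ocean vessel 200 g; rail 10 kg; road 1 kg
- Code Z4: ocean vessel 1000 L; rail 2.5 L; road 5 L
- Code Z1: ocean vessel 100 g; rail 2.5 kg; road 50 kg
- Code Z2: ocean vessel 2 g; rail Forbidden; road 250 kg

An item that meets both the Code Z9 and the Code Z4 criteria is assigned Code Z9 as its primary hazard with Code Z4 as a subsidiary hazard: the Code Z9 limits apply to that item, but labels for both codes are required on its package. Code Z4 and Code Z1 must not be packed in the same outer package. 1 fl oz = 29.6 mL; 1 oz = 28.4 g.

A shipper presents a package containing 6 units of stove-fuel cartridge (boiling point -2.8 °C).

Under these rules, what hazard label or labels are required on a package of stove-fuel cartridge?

Code Z3

The stove-fuel cartridge has boiling point -2.8 °C, which is ≤ 0 °C, so it is Code Z3 (Flammable Gas).
Only the Code Z3 label is required.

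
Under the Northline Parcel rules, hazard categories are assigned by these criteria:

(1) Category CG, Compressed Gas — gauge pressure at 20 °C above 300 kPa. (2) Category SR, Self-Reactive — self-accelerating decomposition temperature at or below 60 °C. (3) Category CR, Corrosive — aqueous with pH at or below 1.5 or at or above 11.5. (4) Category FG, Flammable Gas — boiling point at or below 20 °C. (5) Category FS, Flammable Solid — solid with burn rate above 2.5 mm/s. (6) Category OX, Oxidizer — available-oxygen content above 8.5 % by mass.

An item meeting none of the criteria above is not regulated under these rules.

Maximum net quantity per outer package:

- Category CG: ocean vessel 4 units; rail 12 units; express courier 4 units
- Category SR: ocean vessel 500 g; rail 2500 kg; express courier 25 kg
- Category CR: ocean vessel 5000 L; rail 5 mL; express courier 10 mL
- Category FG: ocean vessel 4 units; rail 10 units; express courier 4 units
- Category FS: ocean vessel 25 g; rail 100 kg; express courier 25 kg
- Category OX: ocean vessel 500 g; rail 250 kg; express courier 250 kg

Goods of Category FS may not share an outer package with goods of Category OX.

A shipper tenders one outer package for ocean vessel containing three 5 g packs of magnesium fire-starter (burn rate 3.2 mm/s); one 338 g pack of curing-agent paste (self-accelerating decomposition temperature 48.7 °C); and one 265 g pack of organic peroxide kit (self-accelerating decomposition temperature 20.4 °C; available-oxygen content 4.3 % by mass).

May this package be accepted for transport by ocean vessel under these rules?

Burn rate 3.2 mm/s meets the Category FS criterion (Flammable Solid), so the magnesium fire-starter is Category FS.
With self-accelerating decomposition temperature 48.7 °C (≤ 60 °C), the curing-agent paste falls in Category SR.
With self-accelerating decomposition temperature 20.4 °C (≤ 60 °C), the organic peroxide kit falls in Category SR.
Category SR net quantity: 338 g + 265 g = 603 g.
603 g exceeds the ocean vessel limit of 500 g for Category SR.
Category FS quantity: three 5 g packs = 15 g.
15 g ≤ 25 g (ocean vessel limit, Category FS) — within limit.
The segregation rule (Category FS with Category OX) does not apply to Category SR with Category FS.

No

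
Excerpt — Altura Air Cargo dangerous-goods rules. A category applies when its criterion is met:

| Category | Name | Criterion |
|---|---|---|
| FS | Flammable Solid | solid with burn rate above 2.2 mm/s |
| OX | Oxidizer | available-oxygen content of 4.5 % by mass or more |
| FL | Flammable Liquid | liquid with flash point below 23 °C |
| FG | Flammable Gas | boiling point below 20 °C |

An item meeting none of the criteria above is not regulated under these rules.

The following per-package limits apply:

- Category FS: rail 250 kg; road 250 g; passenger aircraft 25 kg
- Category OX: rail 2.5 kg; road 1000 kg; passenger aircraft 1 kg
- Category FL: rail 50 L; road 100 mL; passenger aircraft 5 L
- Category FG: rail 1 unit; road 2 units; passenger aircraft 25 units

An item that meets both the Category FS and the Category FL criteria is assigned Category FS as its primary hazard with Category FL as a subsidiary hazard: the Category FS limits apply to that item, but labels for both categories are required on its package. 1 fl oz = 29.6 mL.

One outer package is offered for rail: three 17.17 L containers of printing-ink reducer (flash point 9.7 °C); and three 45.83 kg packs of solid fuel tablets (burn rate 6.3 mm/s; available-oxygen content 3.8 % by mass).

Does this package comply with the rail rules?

No

The printing-ink reducer has flash point 9.7 °C, which is < 23 °C, so it is Category FL (Flammable Liquid).
With burn rate 6.3 mm/s (> 2.2 mm/s), the solid fuel tablets fall in Category FS.
Category FL quantity: three 17.17 L containers = 51.51 L.
That exceeds the Category FL rail limit of 50 L.
Category FS quantity: three 45.83 kg packs = 137.49 kg.
137.49 kg is within the rail limit of 250 kg for Category FS.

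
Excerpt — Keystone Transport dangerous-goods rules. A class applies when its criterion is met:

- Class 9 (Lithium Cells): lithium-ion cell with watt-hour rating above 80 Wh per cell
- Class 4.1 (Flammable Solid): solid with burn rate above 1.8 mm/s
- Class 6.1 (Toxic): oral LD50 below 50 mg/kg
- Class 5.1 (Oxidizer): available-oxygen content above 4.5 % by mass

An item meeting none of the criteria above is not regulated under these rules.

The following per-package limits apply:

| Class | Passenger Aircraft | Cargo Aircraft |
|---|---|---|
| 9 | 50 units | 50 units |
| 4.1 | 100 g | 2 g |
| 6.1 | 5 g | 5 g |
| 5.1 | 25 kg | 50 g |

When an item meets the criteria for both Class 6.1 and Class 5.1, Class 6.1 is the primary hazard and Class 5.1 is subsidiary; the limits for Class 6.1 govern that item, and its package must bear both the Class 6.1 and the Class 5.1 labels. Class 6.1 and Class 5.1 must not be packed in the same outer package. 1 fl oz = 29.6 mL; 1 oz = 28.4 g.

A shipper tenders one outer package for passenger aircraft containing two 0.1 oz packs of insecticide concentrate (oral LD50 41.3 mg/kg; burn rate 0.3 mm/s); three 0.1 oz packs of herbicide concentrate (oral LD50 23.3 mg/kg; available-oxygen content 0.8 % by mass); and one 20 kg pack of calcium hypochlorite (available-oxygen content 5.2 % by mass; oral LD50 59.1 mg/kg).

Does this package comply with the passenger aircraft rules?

The insecticide concentrate has oral LD50 41.3 mg/kg, which is < 50 mg/kg, so it is Class 6.1 (Toxic).
Oral LD50 23.3 mg/kg meets the Class 6.1 criterion (Toxic), so the herbicide concentrate is Class 6.1.
The calcium hypochlorite has available-oxygen content 5.2 % by mass, which is > 4.5 % by mass, so it is Class 5.1 (Oxidizer).
Total Class 6.1: (two 0.1 oz packs = 5.68 g) + (three 0.1 oz packs = 8.52 g) = 14.2 g.
14.2 g > 5 g (passenger aircraft limit, Class 6.1) — over the limit.
Class 5.1 quantity: 20 kg.
That is within the Class 5.1 passenger aircraft limit of 25 kg.
Class 6.1 and Class 5.1 may not share an outer package.

No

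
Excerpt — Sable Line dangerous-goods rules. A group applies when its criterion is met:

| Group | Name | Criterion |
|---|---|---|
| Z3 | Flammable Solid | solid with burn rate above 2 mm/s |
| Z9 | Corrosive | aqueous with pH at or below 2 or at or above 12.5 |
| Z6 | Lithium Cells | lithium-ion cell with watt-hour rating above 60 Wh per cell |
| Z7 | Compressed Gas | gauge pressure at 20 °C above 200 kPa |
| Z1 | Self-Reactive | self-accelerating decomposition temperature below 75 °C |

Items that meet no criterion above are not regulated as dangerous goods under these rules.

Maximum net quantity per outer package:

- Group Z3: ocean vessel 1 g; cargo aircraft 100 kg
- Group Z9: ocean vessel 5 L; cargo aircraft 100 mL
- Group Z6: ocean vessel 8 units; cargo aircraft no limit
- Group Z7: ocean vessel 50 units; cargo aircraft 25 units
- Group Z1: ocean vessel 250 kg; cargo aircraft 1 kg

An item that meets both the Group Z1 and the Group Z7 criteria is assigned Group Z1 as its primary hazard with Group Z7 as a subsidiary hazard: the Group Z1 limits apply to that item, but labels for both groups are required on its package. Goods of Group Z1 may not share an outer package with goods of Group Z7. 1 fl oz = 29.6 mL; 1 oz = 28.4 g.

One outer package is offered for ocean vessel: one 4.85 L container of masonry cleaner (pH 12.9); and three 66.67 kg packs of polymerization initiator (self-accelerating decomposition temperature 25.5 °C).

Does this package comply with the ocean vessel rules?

Yes

Masonry cleaner: pH 12.9 ≥ 12.5 → Group Z9 (Corrosive).
The polymerization initiator has self-accelerating decomposition temperature 25.5 °C, which is < 75 °C, so it is Group Z1 (Self-Reactive).
Group Z1 quantity: three 66.67 kg packs = 200.01 kg.
That is within the Group Z1 ocean vessel limit of 250 kg.
Group Z9 quantity: 4.85 L.
4.85 L ≤ 5 L (ocean vessel limit, Group Z9) — within limit.
The segregation rule (Group Z1 with Group Z7) does not apply to Group Z1 with Group Z9.
Every hazard group is within its ocean vessel limit and no segregation rule is violated.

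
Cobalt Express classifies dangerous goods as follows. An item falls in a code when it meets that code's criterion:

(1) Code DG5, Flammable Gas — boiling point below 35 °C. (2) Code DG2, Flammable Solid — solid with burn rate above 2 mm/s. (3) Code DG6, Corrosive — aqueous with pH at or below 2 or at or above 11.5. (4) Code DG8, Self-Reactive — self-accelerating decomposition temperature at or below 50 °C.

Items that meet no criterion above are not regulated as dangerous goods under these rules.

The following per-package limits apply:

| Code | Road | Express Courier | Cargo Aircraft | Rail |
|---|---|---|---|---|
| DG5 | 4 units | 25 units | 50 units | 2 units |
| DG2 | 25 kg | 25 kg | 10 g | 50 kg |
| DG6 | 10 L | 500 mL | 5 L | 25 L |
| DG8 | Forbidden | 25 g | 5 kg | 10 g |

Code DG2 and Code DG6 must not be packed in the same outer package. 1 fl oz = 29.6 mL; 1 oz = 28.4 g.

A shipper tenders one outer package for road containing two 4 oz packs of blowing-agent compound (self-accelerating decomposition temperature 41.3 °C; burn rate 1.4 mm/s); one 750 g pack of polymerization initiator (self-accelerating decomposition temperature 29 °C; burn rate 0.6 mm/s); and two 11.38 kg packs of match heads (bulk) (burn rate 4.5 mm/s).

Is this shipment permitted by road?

Blowing-agent compound: self-accelerating decomposition temperature 41.3 °C ≤ 50 °C → Code DG8 (Self-Reactive).
Self-accelerating decomposition temperature 29 °C meets the Code DG8 criterion (Self-Reactive), so the polymerization initiator is Code DG8.
Burn rate 4.5 mm/s meets the Code DG2 criterion (Flammable Solid), so the match heads (bulk) are Code DG2.
Code DG8 net quantity: (two 4 oz packs = 227.2 g) + 750 g = 977.2 g.
Code DG8 is Forbidden by road.
Code DG2 quantity: two 11.38 kg packs = 22.76 kg.
22.76 kg ≤ 25 kg (road limit, Code DG2) — within limit.
The segregation rule (Code DG2 with Code DG6) does not apply to Code DG8 with Code DG2.

No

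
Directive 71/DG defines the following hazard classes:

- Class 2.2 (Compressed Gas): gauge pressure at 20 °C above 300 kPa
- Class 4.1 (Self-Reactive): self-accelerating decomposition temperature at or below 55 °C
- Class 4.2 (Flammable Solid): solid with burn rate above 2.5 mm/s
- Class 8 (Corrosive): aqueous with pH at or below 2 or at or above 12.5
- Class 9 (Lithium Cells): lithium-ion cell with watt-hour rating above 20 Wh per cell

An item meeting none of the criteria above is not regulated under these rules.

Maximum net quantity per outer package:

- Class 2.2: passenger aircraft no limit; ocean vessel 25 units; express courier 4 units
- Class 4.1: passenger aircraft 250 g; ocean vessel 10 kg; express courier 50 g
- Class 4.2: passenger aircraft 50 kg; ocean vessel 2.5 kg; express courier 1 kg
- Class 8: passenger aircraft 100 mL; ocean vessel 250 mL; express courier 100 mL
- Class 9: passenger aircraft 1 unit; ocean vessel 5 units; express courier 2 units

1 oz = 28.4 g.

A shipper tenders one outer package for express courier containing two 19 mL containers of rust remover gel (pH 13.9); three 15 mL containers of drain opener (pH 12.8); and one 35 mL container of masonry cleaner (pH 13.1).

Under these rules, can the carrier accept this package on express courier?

No

pH 13.9 meets the Class 8 criterion (Corrosive), so the rust remover gel is Class 8.
Drain opener: pH 12.8 ≥ 12.5 → Class 8 (Corrosive).
Masonry cleaner: pH 13.1 ≥ 12.5 → Class 8 (Corrosive).
Total Class 8: (two 19 mL containers = 38 mL) + (three 15 mL containers = 45 mL) + 35 mL = 118 mL.
118 mL > 100 mL (express courier limit, Class 8) — over the limit.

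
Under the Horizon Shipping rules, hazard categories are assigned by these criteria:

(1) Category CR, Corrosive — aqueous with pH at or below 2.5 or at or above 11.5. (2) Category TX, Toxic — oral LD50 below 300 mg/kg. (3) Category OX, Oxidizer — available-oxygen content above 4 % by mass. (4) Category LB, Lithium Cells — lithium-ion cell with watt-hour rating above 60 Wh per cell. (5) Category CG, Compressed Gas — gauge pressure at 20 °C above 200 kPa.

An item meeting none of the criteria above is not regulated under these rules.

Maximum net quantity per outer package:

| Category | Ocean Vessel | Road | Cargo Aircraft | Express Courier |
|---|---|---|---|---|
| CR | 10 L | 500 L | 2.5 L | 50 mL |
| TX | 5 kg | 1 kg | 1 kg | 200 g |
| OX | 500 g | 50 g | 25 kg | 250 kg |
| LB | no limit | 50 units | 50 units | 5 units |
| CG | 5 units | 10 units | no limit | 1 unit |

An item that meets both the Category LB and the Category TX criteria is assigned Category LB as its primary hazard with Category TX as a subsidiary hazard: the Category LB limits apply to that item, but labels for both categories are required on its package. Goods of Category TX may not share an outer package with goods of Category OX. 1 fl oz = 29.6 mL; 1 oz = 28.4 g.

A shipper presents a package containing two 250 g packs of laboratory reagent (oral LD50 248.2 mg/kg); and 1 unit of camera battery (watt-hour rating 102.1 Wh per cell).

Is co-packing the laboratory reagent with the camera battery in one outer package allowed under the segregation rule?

Oral LD50 248.2 mg/kg meets the Category TX criterion (Toxic), so the laboratory reagent is Category TX.
The camera battery has watt-hour rating 102.1 Wh per cell, which is > 60 Wh per cell, so it is Category LB (Lithium Cells).
No segregation rule bars Category TX with Category LB.

Yes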